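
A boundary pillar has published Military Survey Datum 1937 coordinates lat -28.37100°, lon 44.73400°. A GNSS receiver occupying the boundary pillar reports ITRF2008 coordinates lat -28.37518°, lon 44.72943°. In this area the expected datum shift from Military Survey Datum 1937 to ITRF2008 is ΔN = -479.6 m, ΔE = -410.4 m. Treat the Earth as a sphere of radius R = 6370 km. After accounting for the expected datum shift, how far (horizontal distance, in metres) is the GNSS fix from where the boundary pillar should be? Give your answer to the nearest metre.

40 m

Observed coordinate differences: Δφ = -0.00418°, Δλ = -0.00457°.
Converting to metres (1° lat = 111177 m, cos φ = 0.879889): observed ΔN = -464.7 m, observed ΔE = -447.1 m.
Subtracting the expected shift leaves a residual of -464.7 − (-479.6) = 14.9 m north and -447.1 − (-410.4) = -36.7 m east.
Residual distance = √(14.9² + (-36.7)²) = 39.6 m.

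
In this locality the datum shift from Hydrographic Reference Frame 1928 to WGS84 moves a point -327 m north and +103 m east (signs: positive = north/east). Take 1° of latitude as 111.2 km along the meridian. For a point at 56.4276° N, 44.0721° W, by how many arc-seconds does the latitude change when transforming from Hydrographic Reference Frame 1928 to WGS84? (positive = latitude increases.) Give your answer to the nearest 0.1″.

Δφ = -10.6″

1° of latitude = 111.2 km, so Δφ = -327.0 / 111200 = -0.0029406° = -10.586″.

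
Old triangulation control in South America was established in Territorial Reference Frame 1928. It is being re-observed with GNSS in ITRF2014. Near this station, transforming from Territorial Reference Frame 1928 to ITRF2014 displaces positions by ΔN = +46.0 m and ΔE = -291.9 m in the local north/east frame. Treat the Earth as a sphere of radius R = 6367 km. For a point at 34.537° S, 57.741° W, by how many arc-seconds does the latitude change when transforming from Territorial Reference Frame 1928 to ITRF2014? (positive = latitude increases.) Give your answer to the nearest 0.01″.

Δφ = 1.49″

On a sphere of radius R, 1 rad of latitude = R, so Δφ = ΔN / R = 46.0 / 6367000 = 7.2248e-06 rad = 1.490″.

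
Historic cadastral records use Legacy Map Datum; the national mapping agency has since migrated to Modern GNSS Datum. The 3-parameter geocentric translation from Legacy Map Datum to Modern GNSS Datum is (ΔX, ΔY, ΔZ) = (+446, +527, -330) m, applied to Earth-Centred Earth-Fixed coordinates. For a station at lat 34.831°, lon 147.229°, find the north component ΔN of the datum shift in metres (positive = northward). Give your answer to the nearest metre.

ΔN = -220 m

The local north axis is (−sin φ cos λ, −sin φ sin λ, cos φ), giving ΔN = 214.193 − 162.926 − 270.877 = -219.61 m.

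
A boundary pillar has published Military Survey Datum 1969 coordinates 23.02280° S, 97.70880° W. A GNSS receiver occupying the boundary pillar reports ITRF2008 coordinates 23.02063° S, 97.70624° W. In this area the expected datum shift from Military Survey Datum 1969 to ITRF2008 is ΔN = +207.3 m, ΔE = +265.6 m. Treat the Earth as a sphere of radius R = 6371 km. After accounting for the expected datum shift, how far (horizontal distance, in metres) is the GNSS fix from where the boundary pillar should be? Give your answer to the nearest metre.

Observed coordinate differences: Δφ = +0.00217°, Δλ = +0.00256°.
Converting to metres (1° lat = 111195 m, cos φ = 0.920349): observed ΔN = 241.3 m, observed ΔE = 262.0 m.
Subtracting the expected shift leaves a residual of 241.3 − (207.3) = 34.0 m north and 262.0 − (265.6) = -3.6 m east.
Residual distance = √(34.0² + (-3.6)²) = 34.2 m.

34 m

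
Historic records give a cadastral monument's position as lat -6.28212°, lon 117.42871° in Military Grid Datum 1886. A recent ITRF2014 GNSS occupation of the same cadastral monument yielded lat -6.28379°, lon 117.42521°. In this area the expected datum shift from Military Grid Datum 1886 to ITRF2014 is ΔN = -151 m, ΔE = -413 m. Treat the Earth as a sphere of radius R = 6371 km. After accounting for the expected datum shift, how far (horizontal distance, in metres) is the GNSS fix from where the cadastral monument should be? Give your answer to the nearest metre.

Observed coordinate differences: Δφ = -0.00167°, Δλ = -0.00350°.
Converting to metres (1° lat = 111195 m, cos φ = 0.993995): observed ΔN = -185.7 m, observed ΔE = -386.8 m.
Subtracting the expected shift leaves a residual of -185.7 − (-151) = -34.7 m north and -386.8 − (-413) = 26.2 m east.
Residual distance = √((-34.7)² + 26.2²) = 43.4 m.

43 m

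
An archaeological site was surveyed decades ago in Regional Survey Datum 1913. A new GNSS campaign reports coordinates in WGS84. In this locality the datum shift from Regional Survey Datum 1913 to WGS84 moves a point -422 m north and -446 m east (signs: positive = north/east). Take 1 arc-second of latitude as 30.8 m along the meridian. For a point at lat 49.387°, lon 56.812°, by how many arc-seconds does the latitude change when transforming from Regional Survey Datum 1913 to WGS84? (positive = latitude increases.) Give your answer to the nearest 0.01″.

1″ of latitude = 30.80 m, so Δφ = -422.0 / 30.80 = -13.701″.

Δφ = -13.70″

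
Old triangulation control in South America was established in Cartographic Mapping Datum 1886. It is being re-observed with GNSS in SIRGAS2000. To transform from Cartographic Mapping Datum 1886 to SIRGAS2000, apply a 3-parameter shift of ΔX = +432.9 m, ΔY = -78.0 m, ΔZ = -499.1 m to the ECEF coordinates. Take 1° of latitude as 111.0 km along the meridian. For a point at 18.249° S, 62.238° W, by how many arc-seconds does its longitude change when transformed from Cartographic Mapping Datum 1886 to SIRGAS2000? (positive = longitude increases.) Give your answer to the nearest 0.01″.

sin φ = -0.313147, cos φ = 0.949705, sin λ = -0.884890, cos λ = 0.465800.
East component: ΔE = −sin λ·ΔX + cos λ·ΔY = −(-0.884890)(432.9) + (0.465800)(-78.0) = 346.74 m.
1° of latitude spans 111000 m; at latitude φ, 1° of longitude spans that × cos φ = 105417.2 m, so Δλ = 346.74 / 105417.2 × 3600 = 11.841″.

Δλ = 11.84″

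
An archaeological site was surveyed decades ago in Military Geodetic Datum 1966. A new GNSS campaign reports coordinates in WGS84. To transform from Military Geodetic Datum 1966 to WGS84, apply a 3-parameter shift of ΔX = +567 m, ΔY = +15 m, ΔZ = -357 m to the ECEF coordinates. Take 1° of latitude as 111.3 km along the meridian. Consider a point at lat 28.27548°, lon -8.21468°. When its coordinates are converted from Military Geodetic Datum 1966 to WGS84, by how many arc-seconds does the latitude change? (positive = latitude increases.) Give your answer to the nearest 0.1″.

sin φ = 0.473711, cos φ = 0.880680, sin λ = -0.142883, cos λ = 0.989740.
North component: ΔN = −sin φ cos λ·ΔX − sin φ sin λ·ΔY + cos φ·ΔZ = −(0.473711)(0.989740)(567) − (0.473711)(-0.142883)(15) + (0.880680)(-357) = -579.23 m.
1° of latitude spans 111300 m, so Δφ = -579.23 / 111300 × 3600 = -18.735″.

Δφ = -18.7″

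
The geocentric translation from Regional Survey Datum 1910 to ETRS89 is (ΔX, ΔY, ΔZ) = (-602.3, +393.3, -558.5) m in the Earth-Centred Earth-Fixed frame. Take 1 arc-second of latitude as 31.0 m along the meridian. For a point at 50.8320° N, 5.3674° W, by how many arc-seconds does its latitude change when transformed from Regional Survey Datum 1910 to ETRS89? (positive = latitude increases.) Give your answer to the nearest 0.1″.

sin φ = 0.775297, cos φ = 0.631596, sin λ = -0.093542, cos λ = 0.995615.
North component: ΔN = −sin φ cos λ·ΔX − sin φ sin λ·ΔY + cos φ·ΔZ = −(0.775297)(0.995615)(-602.3) − (0.775297)(-0.093542)(393.3) + (0.631596)(-558.5) = 140.69 m.
1° of latitude spans 3600 × 31.00 = 111600 m, so Δφ = 140.69 / 111600 × 3600 = 4.538″.

Δφ = 4.5″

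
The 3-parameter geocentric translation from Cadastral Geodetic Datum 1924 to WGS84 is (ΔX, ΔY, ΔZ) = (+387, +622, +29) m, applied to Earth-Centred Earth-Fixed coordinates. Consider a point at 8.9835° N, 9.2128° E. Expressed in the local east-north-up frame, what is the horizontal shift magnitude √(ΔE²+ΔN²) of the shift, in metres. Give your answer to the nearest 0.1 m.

554.0 m

At φ = 8.9835°, λ = 9.2128°: sin φ = 0.156150, cos φ = 0.987733, sin λ = 0.160102, cos λ = 0.987101.
ΔE = −sin λ·ΔX + cos λ·ΔY = −(0.160102)·(387) + (0.987101)·(622) = 552.02 m.
ΔN = −sin φ cos λ·ΔX − sin φ sin λ·ΔY + cos φ·ΔZ = −(0.156150)(0.987101)(387) − (0.156150)(0.160102)(622) + (0.987733)(29) = -46.56 m.
Horizontal magnitude = √(ΔE² + ΔN²) = √(552.02² + (-46.56)²) = 553.98 m.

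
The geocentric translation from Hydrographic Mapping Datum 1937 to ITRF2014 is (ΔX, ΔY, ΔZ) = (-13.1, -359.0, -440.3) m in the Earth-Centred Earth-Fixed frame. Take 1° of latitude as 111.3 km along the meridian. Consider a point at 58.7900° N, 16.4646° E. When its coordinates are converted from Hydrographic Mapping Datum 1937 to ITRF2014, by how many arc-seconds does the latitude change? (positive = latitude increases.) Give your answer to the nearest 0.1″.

Δφ = -4.2″

sin φ = 0.855274, cos φ = 0.518176, sin λ = 0.283423, cos λ = 0.958995.
North component: ΔN = −sin φ cos λ·ΔX − sin φ sin λ·ΔY + cos φ·ΔZ = −(0.855274)(0.958995)(-13.1) − (0.855274)(0.283423)(-359.0) + (0.518176)(-440.3) = -130.39 m.
1° of latitude spans 111300 m, so Δφ = -130.39 / 111300 × 3600 = -4.217″.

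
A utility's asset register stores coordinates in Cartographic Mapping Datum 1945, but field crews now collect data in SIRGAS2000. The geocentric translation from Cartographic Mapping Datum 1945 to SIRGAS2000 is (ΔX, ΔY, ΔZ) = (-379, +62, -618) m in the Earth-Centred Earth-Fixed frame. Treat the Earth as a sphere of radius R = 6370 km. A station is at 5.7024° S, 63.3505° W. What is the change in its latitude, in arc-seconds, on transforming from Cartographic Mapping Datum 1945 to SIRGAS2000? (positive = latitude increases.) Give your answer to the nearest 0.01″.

sin φ = -0.099361, cos φ = 0.995051, sin λ = -0.893767, cos λ = 0.448531.
North component: ΔN = −sin φ cos λ·ΔX − sin φ sin λ·ΔY + cos φ·ΔZ = −(-0.099361)(0.448531)(-379) − (-0.099361)(-0.893767)(62) + (0.995051)(-618) = -637.34 m.
1° of latitude spans πR/180 = 111177 m, so Δφ = -637.34 / 111177 × 3600 = -20.637″.

Δφ = -20.64″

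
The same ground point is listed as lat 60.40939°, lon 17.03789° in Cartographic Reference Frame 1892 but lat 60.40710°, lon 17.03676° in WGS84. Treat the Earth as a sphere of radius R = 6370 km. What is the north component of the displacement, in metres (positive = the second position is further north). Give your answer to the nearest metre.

ΔN = -255 m

Δφ = 60.40710° − 60.40939° = -0.00229°; Δλ = 17.03676° − 17.03789° = -0.00113°.
1° along a meridian = πR/180 = 111177 m.
ΔN = Δφ × 111177 = -254.6 m; ΔE = Δλ × 111177 × cos(60.40939°) = -0.00113 × 111177 × 0.493799 = -62.0 m.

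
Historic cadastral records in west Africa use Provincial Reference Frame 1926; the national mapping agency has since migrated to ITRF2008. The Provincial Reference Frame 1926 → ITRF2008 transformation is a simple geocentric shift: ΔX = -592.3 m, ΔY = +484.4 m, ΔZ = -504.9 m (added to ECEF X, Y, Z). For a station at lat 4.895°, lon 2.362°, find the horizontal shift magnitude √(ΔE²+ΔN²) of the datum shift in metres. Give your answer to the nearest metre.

682 m

The local east axis at (φ, λ) is (−sin λ, cos λ, 0), so ΔE = −sin(2.362°)·(-592.3) + cos(2.362°)·484.4 = 508.40 m.
The local north axis is (−sin φ cos λ, −sin φ sin λ, cos φ), giving ΔN = 50.498 − 1.703 − 503.059 = -454.26 m.
Horizontal magnitude = √(ΔE² + ΔN²) = √(508.40² + (-454.26)²) = 681.78 m.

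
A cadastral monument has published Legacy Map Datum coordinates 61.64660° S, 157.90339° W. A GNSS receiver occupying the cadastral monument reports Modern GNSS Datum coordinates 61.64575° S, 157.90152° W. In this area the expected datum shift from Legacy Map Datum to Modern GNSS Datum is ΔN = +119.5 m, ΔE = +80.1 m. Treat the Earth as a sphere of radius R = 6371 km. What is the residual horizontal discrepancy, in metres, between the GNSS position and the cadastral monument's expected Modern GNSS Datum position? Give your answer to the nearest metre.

Observed coordinate differences: Δφ = +0.00085°, Δλ = +0.00187°.
Converting to metres (1° lat = 111195 m, cos φ = 0.474909): observed ΔN = 94.5 m, observed ΔE = 98.7 m.
Subtracting the expected shift leaves a residual of 94.5 − (119.5) = -25.0 m north and 98.7 − (80.1) = 18.6 m east.
Residual distance = √((-25.0)² + 18.6²) = 31.2 m.

31 m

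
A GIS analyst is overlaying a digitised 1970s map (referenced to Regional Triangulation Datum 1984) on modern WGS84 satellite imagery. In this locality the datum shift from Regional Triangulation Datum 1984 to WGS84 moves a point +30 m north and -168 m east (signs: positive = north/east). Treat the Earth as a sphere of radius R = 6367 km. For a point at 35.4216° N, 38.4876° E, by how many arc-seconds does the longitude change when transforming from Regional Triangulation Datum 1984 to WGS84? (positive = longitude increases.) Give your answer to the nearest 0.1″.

Δλ = -6.7″

At latitude 35.4216°, cos φ = 0.814909.
One radian of longitude at latitude φ spans R cos φ, so Δλ = ΔE / (R cos φ) = -168.0 / (6367000 × 0.814909) = -3.2379e-05 rad = -6.679″.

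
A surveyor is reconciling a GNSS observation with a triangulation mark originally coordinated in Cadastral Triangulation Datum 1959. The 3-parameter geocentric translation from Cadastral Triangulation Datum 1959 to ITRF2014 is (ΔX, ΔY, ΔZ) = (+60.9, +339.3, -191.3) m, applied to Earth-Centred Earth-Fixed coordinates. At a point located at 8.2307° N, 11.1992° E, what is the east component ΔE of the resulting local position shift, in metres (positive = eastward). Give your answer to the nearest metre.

ΔE = 321 m

The local east axis at (φ, λ) is (−sin λ, cos λ, 0), so ΔE = −sin(11.1992°)·60.9 + cos(11.1992°)·339.3 = 321.01 m.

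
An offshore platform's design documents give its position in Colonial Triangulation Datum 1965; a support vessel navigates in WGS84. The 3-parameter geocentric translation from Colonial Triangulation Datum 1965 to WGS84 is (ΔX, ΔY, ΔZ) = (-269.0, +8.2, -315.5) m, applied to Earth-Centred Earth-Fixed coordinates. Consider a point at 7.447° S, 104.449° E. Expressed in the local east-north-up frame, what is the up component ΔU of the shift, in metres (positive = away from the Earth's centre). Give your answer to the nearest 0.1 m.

ΔU = 115.3 m

At φ = -7.447°, λ = 104.449°: sin φ = -0.129609, cos φ = 0.991565, sin λ = 0.968370, cos λ = -0.249518.
ΔU = cos φ cos λ·ΔX + cos φ sin λ·ΔY + sin φ·ΔZ = (0.991565)(-0.249518)(-269.0) + (0.991565)(0.968370)(8.2) + (-0.129609)(-315.5) = 115.32 m.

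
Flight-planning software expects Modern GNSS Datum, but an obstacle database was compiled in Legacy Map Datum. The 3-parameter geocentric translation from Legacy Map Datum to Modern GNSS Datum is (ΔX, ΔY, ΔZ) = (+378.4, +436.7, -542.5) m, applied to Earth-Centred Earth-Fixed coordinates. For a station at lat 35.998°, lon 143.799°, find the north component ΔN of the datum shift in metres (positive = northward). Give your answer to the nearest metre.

ΔN = -411 m

The local north axis is (−sin φ cos λ, −sin φ sin λ, cos φ), giving ΔN = 179.472 − 151.596 − 438.903 = -411.03 m.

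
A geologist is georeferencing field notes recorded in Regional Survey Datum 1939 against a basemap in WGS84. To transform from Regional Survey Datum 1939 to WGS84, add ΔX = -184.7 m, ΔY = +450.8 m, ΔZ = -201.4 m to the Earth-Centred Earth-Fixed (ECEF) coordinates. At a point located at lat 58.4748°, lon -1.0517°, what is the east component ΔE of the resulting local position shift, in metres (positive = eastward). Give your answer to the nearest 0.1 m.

The local east axis at (φ, λ) is (−sin λ, cos λ, 0), so ΔE = −sin(-1.0517°)·(-184.7) + cos(-1.0517°)·450.8 = 447.33 m.

ΔE = 447.3 m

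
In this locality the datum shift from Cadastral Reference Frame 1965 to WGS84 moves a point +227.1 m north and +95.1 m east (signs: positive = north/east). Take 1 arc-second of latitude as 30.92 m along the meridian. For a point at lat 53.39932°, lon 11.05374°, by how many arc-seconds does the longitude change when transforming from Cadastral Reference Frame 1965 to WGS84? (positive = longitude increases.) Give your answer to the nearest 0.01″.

At latitude 53.39932°, cos φ = 0.596234.
1″ of longitude at this latitude = 30.92 × cos φ = 18.4356 m, so Δλ = 95.1 / 18.4356 = 5.159″.

Δλ = 5.16″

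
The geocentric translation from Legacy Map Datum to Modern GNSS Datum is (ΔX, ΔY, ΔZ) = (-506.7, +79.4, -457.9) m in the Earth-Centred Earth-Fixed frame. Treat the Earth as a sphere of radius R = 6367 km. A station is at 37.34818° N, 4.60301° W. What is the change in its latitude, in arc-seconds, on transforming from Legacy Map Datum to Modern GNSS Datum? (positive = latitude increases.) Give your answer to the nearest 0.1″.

Δφ = -1.7″

sin φ = 0.606657, cos φ = 0.794964, sin λ = -0.080251, cos λ = 0.996775.
North component: ΔN = −sin φ cos λ·ΔX − sin φ sin λ·ΔY + cos φ·ΔZ = −(0.606657)(0.996775)(-506.7) − (0.606657)(-0.080251)(79.4) + (0.794964)(-457.9) = -53.75 m.
1° of latitude spans πR/180 = 111125 m, so Δφ = -53.75 / 111125 × 3600 = -1.741″.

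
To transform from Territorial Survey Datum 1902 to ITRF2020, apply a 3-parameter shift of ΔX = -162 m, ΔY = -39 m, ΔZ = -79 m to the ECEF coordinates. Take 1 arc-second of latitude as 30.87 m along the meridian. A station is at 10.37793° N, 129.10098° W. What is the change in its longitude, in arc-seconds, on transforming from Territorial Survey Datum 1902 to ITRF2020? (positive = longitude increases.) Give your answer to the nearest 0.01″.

sin φ = 0.180140, cos φ = 0.983641, sin λ = -0.776036, cos λ = -0.630689.
East component: ΔE = −sin λ·ΔX + cos λ·ΔY = −(-0.776036)(-162) + (-0.630689)(-39) = -101.12 m.
1° of latitude spans 3600 × 30.87 = 111132 m; at latitude φ, 1° of longitude spans that × cos φ = 109314.0 m, so Δλ = -101.12 / 109314.0 × 3600 = -3.330″.

Δλ = -3.33″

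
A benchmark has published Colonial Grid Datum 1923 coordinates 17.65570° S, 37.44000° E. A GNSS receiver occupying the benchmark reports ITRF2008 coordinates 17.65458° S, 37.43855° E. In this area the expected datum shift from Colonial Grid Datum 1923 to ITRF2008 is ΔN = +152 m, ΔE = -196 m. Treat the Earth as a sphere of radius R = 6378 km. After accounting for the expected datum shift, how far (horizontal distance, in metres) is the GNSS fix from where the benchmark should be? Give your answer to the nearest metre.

50 m

Observed coordinate differences: Δφ = +0.00112°, Δλ = -0.00145°.
Converting to metres (1° lat = 111317 m, cos φ = 0.952896): observed ΔN = 124.7 m, observed ΔE = -153.8 m.
Subtracting the expected shift leaves a residual of 124.7 − (152) = -27.3 m north and -153.8 − (-196) = 42.2 m east.
Residual distance = √((-27.3)² + 42.2²) = 50.3 m.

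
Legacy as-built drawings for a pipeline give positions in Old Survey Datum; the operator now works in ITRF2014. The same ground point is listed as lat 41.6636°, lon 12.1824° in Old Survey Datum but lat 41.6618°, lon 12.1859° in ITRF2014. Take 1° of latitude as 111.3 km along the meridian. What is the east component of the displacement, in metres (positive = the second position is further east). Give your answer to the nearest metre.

Δφ = 41.6618° − 41.6636° = -0.0018°; Δλ = 12.1859° − 12.1824° = +0.0035°.
ΔN = Δφ × 111300 = -200.3 m; ΔE = Δλ × 111300 × cos(41.6636°) = +0.0035 × 111300 × 0.747061 = 291.0 m.

ΔE = 291 m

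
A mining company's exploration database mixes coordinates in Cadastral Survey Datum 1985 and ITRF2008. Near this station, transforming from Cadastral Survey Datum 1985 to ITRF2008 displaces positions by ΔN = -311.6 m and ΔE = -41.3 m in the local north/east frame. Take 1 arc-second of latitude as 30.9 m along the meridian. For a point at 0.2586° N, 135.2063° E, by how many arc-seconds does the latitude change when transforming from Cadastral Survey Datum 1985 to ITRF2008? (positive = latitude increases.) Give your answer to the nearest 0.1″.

Δφ = -10.1″

1″ of latitude = 30.90 m, so Δφ = -311.6 / 30.90 = -10.084″.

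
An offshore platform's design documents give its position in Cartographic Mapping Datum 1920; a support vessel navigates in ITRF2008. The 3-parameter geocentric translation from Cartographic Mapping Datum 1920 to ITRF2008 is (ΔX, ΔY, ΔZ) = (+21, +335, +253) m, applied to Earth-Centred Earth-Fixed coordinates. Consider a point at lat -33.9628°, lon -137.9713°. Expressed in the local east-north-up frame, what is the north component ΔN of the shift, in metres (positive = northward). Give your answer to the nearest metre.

At φ = -33.9628°, λ = -137.9713°: sin φ = -0.558655, cos φ = 0.829400, sin λ = -0.669503, cos λ = -0.742810.
ΔN = −sin φ cos λ·ΔX − sin φ sin λ·ΔY + cos φ·ΔZ = −(-0.558655)(-0.742810)(21) − (-0.558655)(-0.669503)(335) + (0.829400)(253) = 75.83 m.

ΔN = 76 m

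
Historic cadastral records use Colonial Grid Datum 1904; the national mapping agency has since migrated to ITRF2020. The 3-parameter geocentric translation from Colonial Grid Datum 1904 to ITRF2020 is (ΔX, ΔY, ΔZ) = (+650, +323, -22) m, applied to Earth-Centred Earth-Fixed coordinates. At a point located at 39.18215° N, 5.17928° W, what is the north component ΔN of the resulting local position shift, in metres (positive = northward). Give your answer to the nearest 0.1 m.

ΔN = -407.6 m

The local north axis is (−sin φ cos λ, −sin φ sin λ, cos φ), giving ΔN = -408.985 + 18.422 − 17.053 = -407.62 m.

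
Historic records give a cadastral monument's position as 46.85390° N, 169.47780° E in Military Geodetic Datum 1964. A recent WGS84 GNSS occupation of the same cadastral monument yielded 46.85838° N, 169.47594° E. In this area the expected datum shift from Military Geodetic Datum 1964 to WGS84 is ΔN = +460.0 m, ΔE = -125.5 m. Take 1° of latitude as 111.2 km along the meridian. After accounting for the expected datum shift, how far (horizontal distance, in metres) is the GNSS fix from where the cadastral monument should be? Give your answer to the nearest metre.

41 m

Observed coordinate differences: Δφ = +0.00448°, Δλ = -0.00186°.
Converting to metres (1° lat = 111200 m, cos φ = 0.683861): observed ΔN = 498.2 m, observed ΔE = -141.4 m.
Subtracting the expected shift leaves a residual of 498.2 − (460.0) = 38.2 m north and -141.4 − (-125.5) = -15.9 m east.
Residual distance = √(38.2² + (-15.9)²) = 41.4 m.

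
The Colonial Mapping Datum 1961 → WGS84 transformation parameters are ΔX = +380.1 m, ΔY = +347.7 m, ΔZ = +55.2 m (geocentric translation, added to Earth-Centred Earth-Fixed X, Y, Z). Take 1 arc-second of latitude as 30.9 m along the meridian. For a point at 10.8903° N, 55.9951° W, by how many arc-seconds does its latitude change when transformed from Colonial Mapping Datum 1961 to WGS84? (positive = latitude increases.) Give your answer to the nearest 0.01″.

sin φ = 0.188929, cos φ = 0.981991, sin λ = -0.828990, cos λ = 0.559264.
North component: ΔN = −sin φ cos λ·ΔX − sin φ sin λ·ΔY + cos φ·ΔZ = −(0.188929)(0.559264)(380.1) − (0.188929)(-0.828990)(347.7) + (0.981991)(55.2) = 68.50 m.
1° of latitude spans 3600 × 30.90 = 111240 m, so Δφ = 68.50 / 111240 × 3600 = 2.217″.

Δφ = 2.22″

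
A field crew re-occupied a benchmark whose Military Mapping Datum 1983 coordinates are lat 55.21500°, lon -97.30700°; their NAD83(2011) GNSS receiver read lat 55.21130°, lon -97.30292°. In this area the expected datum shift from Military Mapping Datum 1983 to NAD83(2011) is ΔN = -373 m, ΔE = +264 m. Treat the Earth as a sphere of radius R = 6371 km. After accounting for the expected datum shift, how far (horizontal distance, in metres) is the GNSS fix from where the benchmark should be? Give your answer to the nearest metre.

Observed coordinate differences: Δφ = -0.00370°, Δλ = +0.00408°.
Converting to metres (1° lat = 111195 m, cos φ = 0.570499): observed ΔN = -411.4 m, observed ΔE = 258.8 m.
Subtracting the expected shift leaves a residual of -411.4 − (-373) = -38.4 m north and 258.8 − (264) = -5.2 m east.
Residual distance = √((-38.4)² + (-5.2)²) = 38.8 m.

39 m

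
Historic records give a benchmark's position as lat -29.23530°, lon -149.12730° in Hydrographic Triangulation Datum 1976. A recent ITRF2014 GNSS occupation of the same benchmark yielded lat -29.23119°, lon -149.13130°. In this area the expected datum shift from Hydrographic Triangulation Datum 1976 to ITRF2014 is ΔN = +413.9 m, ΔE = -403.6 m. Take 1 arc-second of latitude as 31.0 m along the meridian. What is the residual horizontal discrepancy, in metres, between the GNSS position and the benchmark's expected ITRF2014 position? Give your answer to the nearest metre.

47 m

Observed coordinate differences: Δφ = +0.00411°, Δλ = -0.00400°.
Converting to metres (1° lat = 111600 m, cos φ = 0.872621): observed ΔN = 458.7 m, observed ΔE = -389.5 m.
Subtracting the expected shift leaves a residual of 458.7 − (413.9) = 44.8 m north and -389.5 − (-403.6) = 14.1 m east.
Residual distance = √(44.8² + 14.1²) = 46.9 m.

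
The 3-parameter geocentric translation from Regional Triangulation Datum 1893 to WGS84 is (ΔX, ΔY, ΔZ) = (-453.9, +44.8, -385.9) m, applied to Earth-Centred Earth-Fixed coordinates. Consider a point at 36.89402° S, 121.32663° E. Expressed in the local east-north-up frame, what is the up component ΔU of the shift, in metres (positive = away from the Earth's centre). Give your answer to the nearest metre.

ΔU = 451 m

The local up (radial) axis is (cos φ cos λ, cos φ sin λ, sin φ), giving ΔU = 188.732 + 30.605 + 231.670 = 451.01 m.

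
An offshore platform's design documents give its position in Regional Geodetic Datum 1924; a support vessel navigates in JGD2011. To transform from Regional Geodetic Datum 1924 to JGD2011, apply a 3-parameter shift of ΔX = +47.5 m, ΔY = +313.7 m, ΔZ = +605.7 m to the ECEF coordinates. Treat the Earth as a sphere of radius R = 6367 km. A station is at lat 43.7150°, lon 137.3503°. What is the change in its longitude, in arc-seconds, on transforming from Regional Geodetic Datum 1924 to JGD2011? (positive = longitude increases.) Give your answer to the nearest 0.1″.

sin φ = 0.691072, cos φ = 0.722786, sin λ = 0.677514, cos λ = -0.735510.
East component: ΔE = −sin λ·ΔX + cos λ·ΔY = −(0.677514)(47.5) + (-0.735510)(313.7) = -262.91 m.
1° of latitude spans πR/180 = 111125 m; at latitude φ, 1° of longitude spans that × cos φ = 80319.7 m, so Δλ = -262.91 / 80319.7 × 3600 = -11.784″.

Δλ = -11.8″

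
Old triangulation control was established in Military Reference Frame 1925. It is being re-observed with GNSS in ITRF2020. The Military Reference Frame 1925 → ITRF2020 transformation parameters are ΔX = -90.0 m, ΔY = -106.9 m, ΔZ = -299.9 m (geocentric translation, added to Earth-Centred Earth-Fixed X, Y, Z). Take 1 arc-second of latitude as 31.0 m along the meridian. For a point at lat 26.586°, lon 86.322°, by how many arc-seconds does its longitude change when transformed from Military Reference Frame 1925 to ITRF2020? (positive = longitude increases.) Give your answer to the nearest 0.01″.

Δλ = 2.99″

sin φ = 0.447541, cos φ = 0.894264, sin λ = 0.997940, cos λ = 0.064149.
East component: ΔE = −sin λ·ΔX + cos λ·ΔY = −(0.997940)(-90.0) + (0.064149)(-106.9) = 82.96 m.
1° of latitude spans 3600 × 31.00 = 111600 m; at latitude φ, 1° of longitude spans that × cos φ = 99799.8 m, so Δλ = 82.96 / 99799.8 × 3600 = 2.992″.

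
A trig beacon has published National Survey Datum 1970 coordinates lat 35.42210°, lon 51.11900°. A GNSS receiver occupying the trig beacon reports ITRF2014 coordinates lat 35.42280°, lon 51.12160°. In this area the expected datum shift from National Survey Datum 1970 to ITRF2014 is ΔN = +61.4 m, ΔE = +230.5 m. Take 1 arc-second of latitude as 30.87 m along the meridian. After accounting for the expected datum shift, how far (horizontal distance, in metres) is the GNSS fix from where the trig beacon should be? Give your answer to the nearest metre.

17 m

Observed coordinate differences: Δφ = +0.00070°, Δλ = +0.00260°.
Converting to metres (1° lat = 111132 m, cos φ = 0.814904): observed ΔN = 77.8 m, observed ΔE = 235.5 m.
Subtracting the expected shift leaves a residual of 77.8 − (61.4) = 16.4 m north and 235.5 − (230.5) = 5.0 m east.
Residual distance = √(16.4² + 5.0²) = 17.1 m.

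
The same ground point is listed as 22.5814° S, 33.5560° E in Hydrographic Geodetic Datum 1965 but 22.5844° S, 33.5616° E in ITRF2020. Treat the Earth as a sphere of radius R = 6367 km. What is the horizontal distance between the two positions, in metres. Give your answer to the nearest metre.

Δφ = -22.5844° − -22.5814° = -0.0030°; Δλ = 33.5616° − 33.5560° = +0.0056°.
1° along a meridian = πR/180 = 111125 m.
ΔN = Δφ × 111125 = -333.4 m; ΔE = Δλ × 111125 × cos(-22.5814°) = +0.0056 × 111125 × 0.923335 = 574.6 m.
Distance = √(ΔE² + ΔN²) = √(574.6² + (-333.4)²) = 664.3 m.

664 m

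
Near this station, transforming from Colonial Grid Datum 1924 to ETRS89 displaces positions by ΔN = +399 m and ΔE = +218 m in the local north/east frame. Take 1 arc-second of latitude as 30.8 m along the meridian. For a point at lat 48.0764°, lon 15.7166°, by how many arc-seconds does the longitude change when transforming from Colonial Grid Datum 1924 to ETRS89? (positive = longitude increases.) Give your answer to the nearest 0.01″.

Δλ = 10.59″

At latitude 48.0764°, cos φ = 0.668139.
1″ of longitude at this latitude = 30.80 × cos φ = 20.5787 m, so Δλ = 218.0 / 20.5787 = 10.593″.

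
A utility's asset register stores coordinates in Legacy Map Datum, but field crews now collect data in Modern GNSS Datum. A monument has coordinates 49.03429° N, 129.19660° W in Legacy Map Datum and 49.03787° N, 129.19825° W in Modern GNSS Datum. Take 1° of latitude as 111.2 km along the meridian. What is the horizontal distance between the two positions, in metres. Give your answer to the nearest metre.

Δφ = 49.03787° − 49.03429° = +0.00358°; Δλ = -129.19825° − -129.19660° = -0.00165°.
ΔN = Δφ × 111200 = 398.1 m; ΔE = Δλ × 111200 × cos(49.03429°) = -0.00165 × 111200 × 0.655607 = -120.3 m.
Distance = √(ΔE² + ΔN²) = √((-120.3)² + 398.1²) = 415.9 m.

416 m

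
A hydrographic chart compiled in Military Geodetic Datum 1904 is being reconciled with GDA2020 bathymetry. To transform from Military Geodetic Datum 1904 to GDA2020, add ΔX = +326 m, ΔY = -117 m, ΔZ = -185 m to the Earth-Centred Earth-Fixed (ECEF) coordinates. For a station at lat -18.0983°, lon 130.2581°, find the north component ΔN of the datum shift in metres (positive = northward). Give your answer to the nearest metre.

The local north axis is (−sin φ cos λ, −sin φ sin λ, cos φ), giving ΔN = -65.445 − 27.737 − 175.847 = -269.03 m.

ΔN = -269 m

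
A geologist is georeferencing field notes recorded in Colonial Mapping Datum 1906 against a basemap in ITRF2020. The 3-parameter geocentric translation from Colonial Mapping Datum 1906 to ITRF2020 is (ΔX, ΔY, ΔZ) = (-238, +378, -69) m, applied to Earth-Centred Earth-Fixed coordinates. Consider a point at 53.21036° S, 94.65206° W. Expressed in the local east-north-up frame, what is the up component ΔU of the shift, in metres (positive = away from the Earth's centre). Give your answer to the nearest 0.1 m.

ΔU = -158.8 m

The local up (radial) axis is (cos φ cos λ, cos φ sin λ, sin φ), giving ΔU = 11.560 − 225.630 + 55.258 = -158.81 m.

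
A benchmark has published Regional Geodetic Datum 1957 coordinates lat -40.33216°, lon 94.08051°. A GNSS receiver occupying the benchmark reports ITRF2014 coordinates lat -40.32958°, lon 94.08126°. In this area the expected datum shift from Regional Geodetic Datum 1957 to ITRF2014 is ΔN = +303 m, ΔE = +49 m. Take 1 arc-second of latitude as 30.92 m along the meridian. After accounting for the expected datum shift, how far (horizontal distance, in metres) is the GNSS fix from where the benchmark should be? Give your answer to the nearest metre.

Observed coordinate differences: Δφ = +0.00258°, Δλ = +0.00075°.
Converting to metres (1° lat = 111312 m, cos φ = 0.762305): observed ΔN = 287.2 m, observed ΔE = 63.6 m.
Subtracting the expected shift leaves a residual of 287.2 − (303) = -15.8 m north and 63.6 − (49) = 14.6 m east.
Residual distance = √((-15.8)² + 14.6²) = 21.6 m.

22 m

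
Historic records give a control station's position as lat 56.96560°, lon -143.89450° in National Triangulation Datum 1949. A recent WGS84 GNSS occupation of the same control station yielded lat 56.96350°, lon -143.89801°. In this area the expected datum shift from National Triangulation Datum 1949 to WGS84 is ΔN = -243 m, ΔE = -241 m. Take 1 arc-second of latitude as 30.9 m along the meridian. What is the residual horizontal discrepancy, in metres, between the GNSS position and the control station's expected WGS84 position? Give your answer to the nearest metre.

30 m

Observed coordinate differences: Δφ = -0.00210°, Δλ = -0.00351°.
Converting to metres (1° lat = 111240 m, cos φ = 0.545142): observed ΔN = -233.6 m, observed ΔE = -212.9 m.
Subtracting the expected shift leaves a residual of -233.6 − (-243) = 9.4 m north and -212.9 − (-241) = 28.1 m east.
Residual distance = √(9.4² + 28.1²) = 29.7 m.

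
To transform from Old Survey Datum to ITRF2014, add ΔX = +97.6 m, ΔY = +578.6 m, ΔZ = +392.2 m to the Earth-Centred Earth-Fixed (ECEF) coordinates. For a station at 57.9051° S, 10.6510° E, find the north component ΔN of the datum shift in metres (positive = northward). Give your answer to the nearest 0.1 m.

ΔN = 380.2 m

At φ = -57.9051°, λ = 10.6510°: sin φ = -0.847169, cos φ = 0.531323, sin λ = 0.184826, cos λ = 0.982771.
ΔN = −sin φ cos λ·ΔX − sin φ sin λ·ΔY + cos φ·ΔZ = −(-0.847169)(0.982771)(97.6) − (-0.847169)(0.184826)(578.6) + (0.531323)(392.2) = 380.24 m.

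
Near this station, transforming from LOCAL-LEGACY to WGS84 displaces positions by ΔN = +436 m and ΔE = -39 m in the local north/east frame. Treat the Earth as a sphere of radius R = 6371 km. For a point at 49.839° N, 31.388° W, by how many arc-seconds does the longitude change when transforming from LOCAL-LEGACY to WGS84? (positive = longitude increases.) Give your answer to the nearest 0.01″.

Δλ = -1.96″

At latitude 49.839°, cos φ = 0.644938.
One radian of longitude at latitude φ spans R cos φ, so Δλ = ΔE / (R cos φ) = -39.0 / (6371000 × 0.644938) = -9.4916e-06 rad = -1.958″.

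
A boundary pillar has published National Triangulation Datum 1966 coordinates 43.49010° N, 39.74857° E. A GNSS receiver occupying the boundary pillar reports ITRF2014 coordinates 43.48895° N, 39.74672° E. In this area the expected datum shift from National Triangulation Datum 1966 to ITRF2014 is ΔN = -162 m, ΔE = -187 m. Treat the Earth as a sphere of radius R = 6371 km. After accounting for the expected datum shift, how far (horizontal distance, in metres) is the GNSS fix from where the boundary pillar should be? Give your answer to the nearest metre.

Observed coordinate differences: Δφ = -0.00115°, Δλ = -0.00185°.
Converting to metres (1° lat = 111195 m, cos φ = 0.725493): observed ΔN = -127.9 m, observed ΔE = -149.2 m.
Subtracting the expected shift leaves a residual of -127.9 − (-162) = 34.1 m north and -149.2 − (-187) = 37.8 m east.
Residual distance = √(34.1² + 37.8²) = 50.9 m.

51 m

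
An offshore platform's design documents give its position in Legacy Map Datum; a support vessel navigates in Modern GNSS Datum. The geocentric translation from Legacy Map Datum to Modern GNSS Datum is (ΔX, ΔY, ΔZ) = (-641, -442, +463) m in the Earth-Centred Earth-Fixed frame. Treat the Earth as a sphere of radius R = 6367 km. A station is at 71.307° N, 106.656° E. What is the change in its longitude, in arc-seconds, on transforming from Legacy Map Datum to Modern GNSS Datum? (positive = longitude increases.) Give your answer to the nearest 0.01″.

sin φ = 0.947249, cos φ = 0.320497, sin λ = 0.958043, cos λ = -0.286625.
East component: ΔE = −sin λ·ΔX + cos λ·ΔY = −(0.958043)(-641) + (-0.286625)(-442) = 740.79 m.
1° of latitude spans πR/180 = 111125 m; at latitude φ, 1° of longitude spans that × cos φ = 35615.3 m, so Δλ = 740.79 / 35615.3 × 3600 = 74.880″.

Δλ = 74.88″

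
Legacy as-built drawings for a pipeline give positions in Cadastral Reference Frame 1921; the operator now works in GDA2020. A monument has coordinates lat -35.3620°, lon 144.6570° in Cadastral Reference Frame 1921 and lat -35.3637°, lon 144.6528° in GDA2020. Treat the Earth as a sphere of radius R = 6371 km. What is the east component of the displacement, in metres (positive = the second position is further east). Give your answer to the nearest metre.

Δφ = -35.3637° − -35.3620° = -0.0017°; Δλ = 144.6528° − 144.6570° = -0.0042°.
1° along a meridian = πR/180 = 111195 m.
ΔN = Δφ × 111195 = -189.0 m; ΔE = Δλ × 111195 × cos(-35.3620°) = -0.0042 × 111195 × 0.815512 = -380.9 m.

ΔE = -381 m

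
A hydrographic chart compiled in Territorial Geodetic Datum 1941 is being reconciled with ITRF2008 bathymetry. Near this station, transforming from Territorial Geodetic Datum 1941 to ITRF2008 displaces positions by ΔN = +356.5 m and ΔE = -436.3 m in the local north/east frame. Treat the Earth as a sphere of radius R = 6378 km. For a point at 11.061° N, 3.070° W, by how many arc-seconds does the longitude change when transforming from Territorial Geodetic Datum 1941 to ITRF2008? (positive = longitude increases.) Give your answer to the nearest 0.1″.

Δλ = -14.4″

At latitude 11.061°, cos φ = 0.981423.
One radian of longitude at latitude φ spans R cos φ, so Δλ = ΔE / (R cos φ) = -436.3 / (6378000 × 0.981423) = -6.9702e-05 rad = -14.377″.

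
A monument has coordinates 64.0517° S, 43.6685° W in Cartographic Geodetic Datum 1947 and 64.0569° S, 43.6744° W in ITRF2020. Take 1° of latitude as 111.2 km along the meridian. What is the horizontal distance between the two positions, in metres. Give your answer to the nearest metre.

Δφ = -64.0569° − -64.0517° = -0.0052°; Δλ = -43.6744° − -43.6685° = -0.0059°.
ΔN = Δφ × 111200 = -578.2 m; ΔE = Δλ × 111200 × cos(-64.0517°) = -0.0059 × 111200 × 0.437560 = -287.1 m.
Distance = √(ΔE² + ΔN²) = √((-287.1)² + (-578.2)²) = 645.6 m.

646 m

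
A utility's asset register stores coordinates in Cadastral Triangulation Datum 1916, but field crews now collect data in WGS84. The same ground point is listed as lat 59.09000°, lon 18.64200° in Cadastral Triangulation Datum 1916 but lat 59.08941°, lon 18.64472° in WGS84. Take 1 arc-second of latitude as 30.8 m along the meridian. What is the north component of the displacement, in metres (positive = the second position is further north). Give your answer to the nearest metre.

Δφ = 59.08941° − 59.09000° = -0.00059°; Δλ = 18.64472° − 18.64200° = +0.00272°.
1° of latitude = 3600 × 30.80 = 110880 m.
ΔN = Δφ × 110880 = -65.4 m; ΔE = Δλ × 110880 × cos(59.09000°) = +0.00272 × 110880 × 0.513691 = 154.9 m.

ΔN = -65 m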